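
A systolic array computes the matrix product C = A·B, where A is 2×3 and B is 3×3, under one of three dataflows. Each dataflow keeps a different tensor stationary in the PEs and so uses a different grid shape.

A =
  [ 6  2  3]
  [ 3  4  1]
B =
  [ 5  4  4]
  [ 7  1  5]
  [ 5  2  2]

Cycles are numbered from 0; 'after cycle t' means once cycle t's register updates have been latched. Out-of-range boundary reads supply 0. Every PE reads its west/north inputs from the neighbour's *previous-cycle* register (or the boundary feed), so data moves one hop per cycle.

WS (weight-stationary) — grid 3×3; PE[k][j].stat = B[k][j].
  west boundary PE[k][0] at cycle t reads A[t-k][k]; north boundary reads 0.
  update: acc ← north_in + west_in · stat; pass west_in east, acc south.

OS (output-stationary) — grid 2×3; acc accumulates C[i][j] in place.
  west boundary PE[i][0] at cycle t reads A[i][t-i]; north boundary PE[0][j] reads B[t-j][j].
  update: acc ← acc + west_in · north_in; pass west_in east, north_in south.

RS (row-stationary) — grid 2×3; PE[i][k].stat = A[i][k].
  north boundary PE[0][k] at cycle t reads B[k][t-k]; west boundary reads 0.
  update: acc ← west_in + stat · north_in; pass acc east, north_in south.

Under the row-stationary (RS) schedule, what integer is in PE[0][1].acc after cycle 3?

Tracing RS — 2×3 array, target PE[0][1]:
  after 0 — PE[0][0] acc=30, pass-E 30, pass-S 5
  after 0 — PE[0][1] acc=0, pass-E 0, pass-S 0
  after 1 — PE[0][0] acc=24, pass-E 24, pass-S 4
  after 1 — PE[0][1] acc=44, pass-E 44, pass-S 7
  after 2 — PE[0][0] acc=24, pass-E 24, pass-S 4
  after 2 — PE[0][1] acc=26, pass-E 26, pass-S 1
  after 3 — PE[0][0] acc=0, pass-E 0, pass-S 0
  after 3 — PE[0][1] acc=34, pass-E 34, pass-S 5

PE[0][1].acc = 34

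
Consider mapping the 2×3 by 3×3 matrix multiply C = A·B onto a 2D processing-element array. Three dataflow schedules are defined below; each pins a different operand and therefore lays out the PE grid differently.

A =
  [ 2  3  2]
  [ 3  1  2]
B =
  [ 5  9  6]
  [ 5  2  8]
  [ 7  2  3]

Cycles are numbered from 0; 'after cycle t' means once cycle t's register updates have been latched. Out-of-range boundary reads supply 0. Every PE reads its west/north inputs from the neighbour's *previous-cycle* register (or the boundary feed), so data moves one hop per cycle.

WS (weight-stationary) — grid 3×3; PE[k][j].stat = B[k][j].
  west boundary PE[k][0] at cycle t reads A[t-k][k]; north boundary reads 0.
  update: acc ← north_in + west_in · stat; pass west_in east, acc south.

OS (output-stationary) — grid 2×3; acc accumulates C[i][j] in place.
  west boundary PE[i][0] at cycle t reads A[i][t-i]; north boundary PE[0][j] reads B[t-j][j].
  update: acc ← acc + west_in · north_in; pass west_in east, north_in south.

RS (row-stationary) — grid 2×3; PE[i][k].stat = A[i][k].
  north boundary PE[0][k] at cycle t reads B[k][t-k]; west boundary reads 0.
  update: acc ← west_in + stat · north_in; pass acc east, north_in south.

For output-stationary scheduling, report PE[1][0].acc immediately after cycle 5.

OS on a 2×3 grid — tracing PE[1][0] and its feeders:
  cycle 0: PE[0][0] → acc 10, east 2, south 5
  cycle 0: PE[1][0] → acc 0, east 0, south 0
  cycle 1: PE[0][0] → acc 25, east 3, south 5
  cycle 1: PE[1][0] → acc 15, east 3, south 5
  cycle 2: PE[0][0] → acc 39, east 2, south 7
  cycle 2: PE[1][0] → acc 20, east 1, south 5
  cycle 3: PE[0][0] → acc 39, east 0, south 0
  cycle 3: PE[1][0] → acc 34, east 2, south 7
  cycle 4: PE[0][0] → acc 39, east 0, south 0
  cycle 4: PE[1][0] → acc 34, east 0, south 0
  cycle 5: PE[0][0] → acc 39, east 0, south 0
  cycle 5: PE[1][0] → acc 34, east 0, south 0

PE[1][0].acc = 34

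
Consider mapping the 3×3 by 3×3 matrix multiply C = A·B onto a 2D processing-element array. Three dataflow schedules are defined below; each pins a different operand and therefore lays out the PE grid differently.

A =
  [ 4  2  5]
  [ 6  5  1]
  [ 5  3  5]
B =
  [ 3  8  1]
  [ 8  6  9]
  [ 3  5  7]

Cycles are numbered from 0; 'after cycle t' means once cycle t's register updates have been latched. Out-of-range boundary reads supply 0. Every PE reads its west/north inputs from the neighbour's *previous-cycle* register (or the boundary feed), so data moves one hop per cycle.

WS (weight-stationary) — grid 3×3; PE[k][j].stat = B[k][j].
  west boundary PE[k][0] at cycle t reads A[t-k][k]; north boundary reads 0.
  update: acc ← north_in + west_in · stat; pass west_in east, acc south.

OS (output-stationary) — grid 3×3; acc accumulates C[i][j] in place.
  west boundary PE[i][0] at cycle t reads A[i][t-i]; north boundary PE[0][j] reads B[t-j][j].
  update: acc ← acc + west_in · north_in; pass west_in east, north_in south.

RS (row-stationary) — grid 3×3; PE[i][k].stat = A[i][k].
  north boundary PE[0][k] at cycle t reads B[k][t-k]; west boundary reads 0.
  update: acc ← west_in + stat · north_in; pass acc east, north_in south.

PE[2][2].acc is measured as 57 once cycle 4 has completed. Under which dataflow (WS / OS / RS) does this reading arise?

Under WS (3×3), PE[2][2]:
  [0] (2,2) acc=0 (h:0 v:0)
  [1] (2,2) acc=0 (h:0 v:0)
  [2] (2,2) acc=0 (h:0 v:0)
  [3] (2,2) acc=0 (h:0 v:0)
  [4] (2,2) acc=57 (h:5 v:57)
Under OS (3×3), PE[2][2]:
  [0] (2,2) acc=0 (h:0 v:0)
  [1] (2,2) acc=0 (h:0 v:0)
  [2] (2,2) acc=0 (h:0 v:0)
  [3] (2,2) acc=0 (h:0 v:0)
  [4] (2,2) acc=5 (h:5 v:1)
Under RS (3×3), PE[2][2]:
  [0] (2,2) acc=0 (h:0 v:0)
  [1] (2,2) acc=0 (h:0 v:0)
  [2] (2,2) acc=0 (h:0 v:0)
  [3] (2,2) acc=0 (h:0 v:0)
  [4] (2,2) acc=54 (h:54 v:3)

dataflow = WS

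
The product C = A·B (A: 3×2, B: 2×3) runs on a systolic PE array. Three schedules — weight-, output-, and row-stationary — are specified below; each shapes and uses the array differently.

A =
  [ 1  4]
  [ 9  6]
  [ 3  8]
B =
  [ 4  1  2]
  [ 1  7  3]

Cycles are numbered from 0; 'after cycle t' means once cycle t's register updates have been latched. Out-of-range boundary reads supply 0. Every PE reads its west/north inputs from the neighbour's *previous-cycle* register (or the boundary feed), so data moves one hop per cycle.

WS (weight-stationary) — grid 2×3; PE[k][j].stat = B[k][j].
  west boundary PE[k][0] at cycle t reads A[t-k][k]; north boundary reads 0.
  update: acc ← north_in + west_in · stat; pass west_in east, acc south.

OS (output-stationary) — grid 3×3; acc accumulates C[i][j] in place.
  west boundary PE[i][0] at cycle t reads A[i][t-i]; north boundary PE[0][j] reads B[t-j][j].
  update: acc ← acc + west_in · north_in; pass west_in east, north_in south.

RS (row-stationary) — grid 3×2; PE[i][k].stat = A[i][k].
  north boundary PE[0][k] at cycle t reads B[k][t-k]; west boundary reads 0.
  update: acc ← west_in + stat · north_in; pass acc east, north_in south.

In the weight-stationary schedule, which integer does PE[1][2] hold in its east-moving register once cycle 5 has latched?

WS on a 2×3 grid — tracing PE[1][2] and its feeders:
  c0 r0c2: 0 / 0 / 0
  c0 r1c1: 0 / 0 / 0
  c0 r1c2: 0 / 0 / 0
  c1 r0c2: 0 / 0 / 0
  c1 r1c1: 0 / 0 / 0
  c1 r1c2: 0 / 0 / 0
  c2 r0c2: 2 / 1 / 2
  c2 r1c1: 29 / 4 / 29
  c2 r1c2: 0 / 0 / 0
  c3 r0c2: 18 / 9 / 18
  c3 r1c1: 51 / 6 / 51
  c3 r1c2: 14 / 4 / 14
  c4 r0c2: 6 / 3 / 6
  c4 r1c1: 59 / 8 / 59
  c4 r1c2: 36 / 6 / 36
  c5 r0c2: 0 / 0 / 0
  c5 r1c1: 0 / 0 / 0
  c5 r1c2: 30 / 8 / 30

register = 8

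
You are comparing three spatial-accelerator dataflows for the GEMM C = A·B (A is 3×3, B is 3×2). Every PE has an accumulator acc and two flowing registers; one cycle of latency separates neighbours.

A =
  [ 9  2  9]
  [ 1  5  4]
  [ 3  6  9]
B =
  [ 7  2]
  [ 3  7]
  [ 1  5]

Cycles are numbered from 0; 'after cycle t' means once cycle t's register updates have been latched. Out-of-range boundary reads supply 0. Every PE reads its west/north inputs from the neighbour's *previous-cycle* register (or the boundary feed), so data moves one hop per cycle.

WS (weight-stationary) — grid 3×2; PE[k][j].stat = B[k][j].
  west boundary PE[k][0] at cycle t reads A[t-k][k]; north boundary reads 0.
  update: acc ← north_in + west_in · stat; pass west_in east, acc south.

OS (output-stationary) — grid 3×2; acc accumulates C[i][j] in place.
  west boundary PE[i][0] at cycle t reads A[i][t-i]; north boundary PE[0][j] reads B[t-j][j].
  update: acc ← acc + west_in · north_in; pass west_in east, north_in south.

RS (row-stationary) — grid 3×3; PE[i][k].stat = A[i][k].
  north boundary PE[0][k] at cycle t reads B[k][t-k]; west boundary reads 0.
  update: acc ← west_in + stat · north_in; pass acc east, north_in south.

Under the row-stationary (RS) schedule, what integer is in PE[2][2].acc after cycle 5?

RS 3×3: PE[2][2] cycle-by-cycle (with neighbour feeds):
  [0] (1,2) acc=0 (h:0 v:0)
  [0] (2,1) acc=0 (h:0 v:0)
  [0] (2,2) acc=0 (h:0 v:0)
  [1] (1,2) acc=0 (h:0 v:0)
  [1] (2,1) acc=0 (h:0 v:0)
  [1] (2,2) acc=0 (h:0 v:0)
  [2] (1,2) acc=0 (h:0 v:0)
  [2] (2,1) acc=0 (h:0 v:0)
  [2] (2,2) acc=0 (h:0 v:0)
  [3] (1,2) acc=26 (h:26 v:1)
  [3] (2,1) acc=39 (h:39 v:3)
  [3] (2,2) acc=0 (h:0 v:0)
  [4] (1,2) acc=57 (h:57 v:5)
  [4] (2,1) acc=48 (h:48 v:7)
  [4] (2,2) acc=48 (h:48 v:1)
  [5] (1,2) acc=0 (h:0 v:0)
  [5] (2,1) acc=0 (h:0 v:0)
  [5] (2,2) acc=93 (h:93 v:5)

PE[2][2].acc = 93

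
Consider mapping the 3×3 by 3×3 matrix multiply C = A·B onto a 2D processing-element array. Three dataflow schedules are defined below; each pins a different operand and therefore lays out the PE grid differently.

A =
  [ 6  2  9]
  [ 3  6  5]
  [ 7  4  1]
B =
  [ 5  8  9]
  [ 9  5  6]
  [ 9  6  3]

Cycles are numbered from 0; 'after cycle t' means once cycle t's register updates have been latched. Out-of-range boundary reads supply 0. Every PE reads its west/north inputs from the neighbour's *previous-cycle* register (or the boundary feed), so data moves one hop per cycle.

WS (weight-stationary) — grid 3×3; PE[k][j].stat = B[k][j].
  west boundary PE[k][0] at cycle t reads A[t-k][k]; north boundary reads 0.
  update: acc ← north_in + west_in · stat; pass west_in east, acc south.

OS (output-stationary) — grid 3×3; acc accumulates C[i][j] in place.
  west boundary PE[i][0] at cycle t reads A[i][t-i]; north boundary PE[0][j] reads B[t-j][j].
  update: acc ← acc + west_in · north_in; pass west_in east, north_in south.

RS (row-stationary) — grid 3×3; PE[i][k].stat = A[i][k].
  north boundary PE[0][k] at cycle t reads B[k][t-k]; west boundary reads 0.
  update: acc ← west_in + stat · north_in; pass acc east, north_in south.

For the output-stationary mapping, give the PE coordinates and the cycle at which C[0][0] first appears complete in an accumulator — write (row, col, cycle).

(row, col, cycle) = (0, 0, 2)

OS: C[0][0] accumulates in PE[0][0]:
  0: (0,0).acc=30  regs=<6,5>
  1: (0,0).acc=48  regs=<2,9>
  2: (0,0).acc=129  regs=<9,9>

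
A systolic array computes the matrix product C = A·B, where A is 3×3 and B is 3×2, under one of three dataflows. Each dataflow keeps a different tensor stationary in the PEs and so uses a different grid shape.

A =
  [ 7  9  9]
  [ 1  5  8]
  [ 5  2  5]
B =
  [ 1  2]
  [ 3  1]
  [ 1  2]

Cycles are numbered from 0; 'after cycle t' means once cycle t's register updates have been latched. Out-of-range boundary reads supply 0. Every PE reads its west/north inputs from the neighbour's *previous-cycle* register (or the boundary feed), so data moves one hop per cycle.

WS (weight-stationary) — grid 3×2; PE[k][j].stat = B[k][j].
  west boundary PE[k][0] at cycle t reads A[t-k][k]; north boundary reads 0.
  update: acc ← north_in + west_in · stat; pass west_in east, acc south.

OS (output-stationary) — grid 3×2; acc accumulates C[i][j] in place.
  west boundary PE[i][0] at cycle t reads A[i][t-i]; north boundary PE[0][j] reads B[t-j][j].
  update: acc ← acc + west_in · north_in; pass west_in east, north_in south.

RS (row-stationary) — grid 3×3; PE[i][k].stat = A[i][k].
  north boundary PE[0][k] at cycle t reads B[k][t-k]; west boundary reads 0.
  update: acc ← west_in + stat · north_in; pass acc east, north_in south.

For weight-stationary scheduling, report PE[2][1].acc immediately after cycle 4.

Tracing WS — 3×2 array, target PE[2][1]:
  @0  [1,1]  acc 0  |  →0  ↓0
  @0  [2,0]  acc 0  |  →0  ↓0
  @0  [2,1]  acc 0  |  →0  ↓0
  @1  [1,1]  acc 0  |  →0  ↓0
  @1  [2,0]  acc 0  |  →0  ↓0
  @1  [2,1]  acc 0  |  →0  ↓0
  @2  [1,1]  acc 23  |  →9  ↓23
  @2  [2,0]  acc 43  |  →9  ↓43
  @2  [2,1]  acc 0  |  →0  ↓0
  @3  [1,1]  acc 7  |  →5  ↓7
  @3  [2,0]  acc 24  |  →8  ↓24
  @3  [2,1]  acc 41  |  →9  ↓41
  @4  [1,1]  acc 12  |  →2  ↓12
  @4  [2,0]  acc 16  |  →5  ↓16
  @4  [2,1]  acc 23  |  →8  ↓23

PE[2][1].acc = 23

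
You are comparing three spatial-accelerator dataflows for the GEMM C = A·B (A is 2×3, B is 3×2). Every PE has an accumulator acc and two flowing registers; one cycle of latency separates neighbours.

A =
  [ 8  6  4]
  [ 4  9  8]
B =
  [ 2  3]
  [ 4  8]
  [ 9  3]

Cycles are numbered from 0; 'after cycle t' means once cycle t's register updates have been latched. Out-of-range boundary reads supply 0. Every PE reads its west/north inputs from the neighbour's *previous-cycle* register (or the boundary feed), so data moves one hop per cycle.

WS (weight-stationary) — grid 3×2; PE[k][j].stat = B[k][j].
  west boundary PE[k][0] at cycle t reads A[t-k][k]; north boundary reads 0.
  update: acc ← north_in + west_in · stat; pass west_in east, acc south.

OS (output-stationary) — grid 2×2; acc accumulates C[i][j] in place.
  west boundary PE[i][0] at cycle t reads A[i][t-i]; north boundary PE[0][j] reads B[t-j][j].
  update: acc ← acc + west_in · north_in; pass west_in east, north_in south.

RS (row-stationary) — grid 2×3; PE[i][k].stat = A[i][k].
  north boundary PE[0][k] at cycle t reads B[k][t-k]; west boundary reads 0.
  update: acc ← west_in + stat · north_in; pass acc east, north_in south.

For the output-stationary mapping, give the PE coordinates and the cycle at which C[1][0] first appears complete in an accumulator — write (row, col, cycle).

(row, col, cycle) = (1, 0, 3)

OS — PE[1][0] is where C[1][0] collects:
  [0] (1,0) acc=0 (h:0 v:0)
  [1] (1,0) acc=8 (h:4 v:2)
  [2] (1,0) acc=44 (h:9 v:4)
  [3] (1,0) acc=116 (h:8 v:9)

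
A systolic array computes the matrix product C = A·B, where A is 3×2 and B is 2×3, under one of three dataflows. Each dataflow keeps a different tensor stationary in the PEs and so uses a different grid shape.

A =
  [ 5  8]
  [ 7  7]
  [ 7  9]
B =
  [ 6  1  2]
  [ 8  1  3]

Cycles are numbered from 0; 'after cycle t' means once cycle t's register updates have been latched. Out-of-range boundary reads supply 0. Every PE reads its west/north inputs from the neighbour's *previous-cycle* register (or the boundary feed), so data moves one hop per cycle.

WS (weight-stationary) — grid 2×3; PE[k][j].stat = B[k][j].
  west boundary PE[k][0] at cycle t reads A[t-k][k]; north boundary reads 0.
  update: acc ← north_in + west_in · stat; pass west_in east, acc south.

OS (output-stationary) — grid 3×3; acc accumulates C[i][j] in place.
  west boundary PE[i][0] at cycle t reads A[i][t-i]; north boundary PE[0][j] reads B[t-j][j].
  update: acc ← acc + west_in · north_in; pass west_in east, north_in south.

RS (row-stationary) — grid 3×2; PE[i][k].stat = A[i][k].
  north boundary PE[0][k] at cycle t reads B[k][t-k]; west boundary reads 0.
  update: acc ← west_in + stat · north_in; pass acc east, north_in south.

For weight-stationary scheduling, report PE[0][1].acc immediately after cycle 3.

PE[0][1].acc = 7

WS on a 2×3 grid — tracing PE[0][1] and its feeders:
  after 0 — PE[0][0] acc=30, pass-E 5, pass-S 30
  after 0 — PE[0][1] acc=0, pass-E 0, pass-S 0
  after 1 — PE[0][0] acc=42, pass-E 7, pass-S 42
  after 1 — PE[0][1] acc=5, pass-E 5, pass-S 5
  after 2 — PE[0][0] acc=42, pass-E 7, pass-S 42
  after 2 — PE[0][1] acc=7, pass-E 7, pass-S 7
  after 3 — PE[0][0] acc=0, pass-E 0, pass-S 0
  after 3 — PE[0][1] acc=7, pass-E 7, pass-S 7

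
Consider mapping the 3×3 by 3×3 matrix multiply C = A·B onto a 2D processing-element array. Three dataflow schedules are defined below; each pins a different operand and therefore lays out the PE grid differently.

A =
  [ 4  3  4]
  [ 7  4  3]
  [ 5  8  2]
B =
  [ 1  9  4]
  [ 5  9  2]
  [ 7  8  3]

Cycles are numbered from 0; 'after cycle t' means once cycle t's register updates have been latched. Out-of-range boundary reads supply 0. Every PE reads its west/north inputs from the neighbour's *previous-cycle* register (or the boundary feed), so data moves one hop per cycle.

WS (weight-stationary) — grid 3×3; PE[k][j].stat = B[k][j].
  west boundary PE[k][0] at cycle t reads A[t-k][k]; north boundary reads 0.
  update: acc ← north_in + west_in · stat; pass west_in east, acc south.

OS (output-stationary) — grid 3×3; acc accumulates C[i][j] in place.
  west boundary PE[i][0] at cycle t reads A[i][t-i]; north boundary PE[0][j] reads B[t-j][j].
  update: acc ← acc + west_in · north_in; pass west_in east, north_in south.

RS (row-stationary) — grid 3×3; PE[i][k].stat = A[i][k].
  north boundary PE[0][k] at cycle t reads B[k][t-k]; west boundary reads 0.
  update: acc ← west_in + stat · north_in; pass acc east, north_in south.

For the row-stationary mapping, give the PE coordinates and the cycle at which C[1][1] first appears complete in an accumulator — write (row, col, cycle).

RS — PE[1][2] is where C[1][1] collects:
  cycle 0: PE[1][2] → acc 0, east 0, south 0
  cycle 1: PE[1][2] → acc 0, east 0, south 0
  cycle 2: PE[1][2] → acc 0, east 0, south 0
  cycle 3: PE[1][2] → acc 48, east 48, south 7
  cycle 4: PE[1][2] → acc 123, east 123, south 8

(row, col, cycle) = (1, 2, 4)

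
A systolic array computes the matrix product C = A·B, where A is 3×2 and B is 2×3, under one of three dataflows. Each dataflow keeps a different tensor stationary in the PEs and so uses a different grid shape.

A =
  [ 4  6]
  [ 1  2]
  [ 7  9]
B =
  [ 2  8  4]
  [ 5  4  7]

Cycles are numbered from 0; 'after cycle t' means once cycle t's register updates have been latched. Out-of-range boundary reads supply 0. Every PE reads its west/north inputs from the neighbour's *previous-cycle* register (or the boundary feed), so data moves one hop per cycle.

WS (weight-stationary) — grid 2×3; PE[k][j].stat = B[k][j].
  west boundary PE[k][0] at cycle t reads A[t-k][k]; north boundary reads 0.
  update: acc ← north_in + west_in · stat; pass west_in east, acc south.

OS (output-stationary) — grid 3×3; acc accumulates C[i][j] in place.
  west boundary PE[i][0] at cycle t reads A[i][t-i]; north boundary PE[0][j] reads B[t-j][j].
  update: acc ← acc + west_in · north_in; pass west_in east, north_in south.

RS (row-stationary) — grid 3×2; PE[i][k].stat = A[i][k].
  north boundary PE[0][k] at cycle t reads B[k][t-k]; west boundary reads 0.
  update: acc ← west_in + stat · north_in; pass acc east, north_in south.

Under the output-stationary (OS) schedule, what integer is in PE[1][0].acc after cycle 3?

OS on a 3×3 grid — tracing PE[1][0] and its feeders:
  0: (0,0).acc=8  regs=<4,2>
  0: (1,0).acc=0  regs=<0,0>
  1: (0,0).acc=38  regs=<6,5>
  1: (1,0).acc=2  regs=<1,2>
  2: (0,0).acc=38  regs=<0,0>
  2: (1,0).acc=12  regs=<2,5>
  3: (0,0).acc=38  regs=<0,0>
  3: (1,0).acc=12  regs=<0,0>

PE[1][0].acc = 12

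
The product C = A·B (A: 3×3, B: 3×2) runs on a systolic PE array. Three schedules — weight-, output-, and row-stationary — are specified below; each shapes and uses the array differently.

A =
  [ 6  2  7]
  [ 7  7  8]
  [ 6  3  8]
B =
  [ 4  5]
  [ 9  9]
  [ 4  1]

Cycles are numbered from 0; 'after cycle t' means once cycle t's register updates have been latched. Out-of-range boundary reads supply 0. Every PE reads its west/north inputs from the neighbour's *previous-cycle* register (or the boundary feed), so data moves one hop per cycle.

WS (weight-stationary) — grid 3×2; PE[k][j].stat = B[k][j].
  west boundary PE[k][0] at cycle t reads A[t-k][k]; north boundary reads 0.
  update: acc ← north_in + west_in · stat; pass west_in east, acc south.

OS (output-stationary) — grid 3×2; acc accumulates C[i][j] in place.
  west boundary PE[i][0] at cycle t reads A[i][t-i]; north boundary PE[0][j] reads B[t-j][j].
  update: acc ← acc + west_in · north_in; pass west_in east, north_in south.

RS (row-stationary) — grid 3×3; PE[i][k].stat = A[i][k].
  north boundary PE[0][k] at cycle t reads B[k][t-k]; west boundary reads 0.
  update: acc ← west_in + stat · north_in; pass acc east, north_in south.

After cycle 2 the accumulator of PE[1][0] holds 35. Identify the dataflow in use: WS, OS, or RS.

dataflow = RS

WS (3×2 grid), PE[1][0]:
  @0  [1,0]  acc 0  |  →0  ↓0
  @1  [1,0]  acc 42  |  →2  ↓42
  @2  [1,0]  acc 91  |  →7  ↓91
OS (3×2 grid), PE[1][0]:
  @0  [1,0]  acc 0  |  →0  ↓0
  @1  [1,0]  acc 28  |  →7  ↓4
  @2  [1,0]  acc 91  |  →7  ↓9
RS (3×3 grid), PE[1][0]:
  @0  [1,0]  acc 0  |  →0  ↓0
  @1  [1,0]  acc 28  |  →28  ↓4
  @2  [1,0]  acc 35  |  →35  ↓5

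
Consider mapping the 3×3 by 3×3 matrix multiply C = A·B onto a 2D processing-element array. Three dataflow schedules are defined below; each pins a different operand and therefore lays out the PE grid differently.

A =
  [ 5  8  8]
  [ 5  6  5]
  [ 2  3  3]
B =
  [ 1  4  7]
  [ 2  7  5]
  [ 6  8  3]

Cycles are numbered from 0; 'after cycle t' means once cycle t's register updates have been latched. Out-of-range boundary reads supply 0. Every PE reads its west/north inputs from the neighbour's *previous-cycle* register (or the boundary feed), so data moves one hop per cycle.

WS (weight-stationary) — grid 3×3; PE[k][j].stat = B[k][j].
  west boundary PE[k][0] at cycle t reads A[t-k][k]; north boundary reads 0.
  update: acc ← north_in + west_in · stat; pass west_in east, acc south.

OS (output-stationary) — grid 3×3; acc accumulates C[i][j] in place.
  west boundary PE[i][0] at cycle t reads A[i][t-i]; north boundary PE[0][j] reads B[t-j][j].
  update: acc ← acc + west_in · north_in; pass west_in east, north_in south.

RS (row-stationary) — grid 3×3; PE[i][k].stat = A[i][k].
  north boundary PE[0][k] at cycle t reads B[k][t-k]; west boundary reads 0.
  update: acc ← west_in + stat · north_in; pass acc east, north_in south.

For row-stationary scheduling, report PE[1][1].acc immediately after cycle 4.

PE[1][1].acc = 65

RS on a 3×3 grid — tracing PE[1][1] and its feeders:
  step 0 · PE0,1: acc=0; fwd→0 fwd↓0
  step 0 · PE1,0: acc=0; fwd→0 fwd↓0
  step 0 · PE1,1: acc=0; fwd→0 fwd↓0
  step 1 · PE0,1: acc=21; fwd→21 fwd↓2
  step 1 · PE1,0: acc=5; fwd→5 fwd↓1
  step 1 · PE1,1: acc=0; fwd→0 fwd↓0
  step 2 · PE0,1: acc=76; fwd→76 fwd↓7
  step 2 · PE1,0: acc=20; fwd→20 fwd↓4
  step 2 · PE1,1: acc=17; fwd→17 fwd↓2
  step 3 · PE0,1: acc=75; fwd→75 fwd↓5
  step 3 · PE1,0: acc=35; fwd→35 fwd↓7
  step 3 · PE1,1: acc=62; fwd→62 fwd↓7
  step 4 · PE0,1: acc=0; fwd→0 fwd↓0
  step 4 · PE1,0: acc=0; fwd→0 fwd↓0
  step 4 · PE1,1: acc=65; fwd→65 fwd↓5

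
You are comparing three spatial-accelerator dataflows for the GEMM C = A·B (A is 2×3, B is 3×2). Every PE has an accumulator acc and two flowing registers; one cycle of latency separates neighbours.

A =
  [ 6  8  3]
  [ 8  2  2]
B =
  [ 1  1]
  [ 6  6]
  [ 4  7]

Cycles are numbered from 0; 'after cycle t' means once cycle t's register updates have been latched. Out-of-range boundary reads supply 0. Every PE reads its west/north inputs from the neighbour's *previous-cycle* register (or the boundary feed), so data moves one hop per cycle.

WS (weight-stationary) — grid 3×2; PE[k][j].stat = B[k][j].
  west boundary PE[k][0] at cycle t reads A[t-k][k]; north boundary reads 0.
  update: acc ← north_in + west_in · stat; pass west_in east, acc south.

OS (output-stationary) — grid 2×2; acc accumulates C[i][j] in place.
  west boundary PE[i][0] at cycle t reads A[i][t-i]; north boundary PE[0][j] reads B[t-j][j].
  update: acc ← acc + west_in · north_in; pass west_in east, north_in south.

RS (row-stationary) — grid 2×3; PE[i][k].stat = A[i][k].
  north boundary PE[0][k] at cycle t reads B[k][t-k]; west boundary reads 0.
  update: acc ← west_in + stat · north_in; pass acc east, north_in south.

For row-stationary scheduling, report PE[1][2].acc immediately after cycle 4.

PE[1][2].acc = 34

RS (2×3). Following PE[1][2] plus its west/north inputs:
  0: (0,2).acc=0  regs=<0,0>
  0: (1,1).acc=0  regs=<0,0>
  0: (1,2).acc=0  regs=<0,0>
  1: (0,2).acc=0  regs=<0,0>
  1: (1,1).acc=0  regs=<0,0>
  1: (1,2).acc=0  regs=<0,0>
  2: (0,2).acc=66  regs=<66,4>
  2: (1,1).acc=20  regs=<20,6>
  2: (1,2).acc=0  regs=<0,0>
  3: (0,2).acc=75  regs=<75,7>
  3: (1,1).acc=20  regs=<20,6>
  3: (1,2).acc=28  regs=<28,4>
  4: (0,2).acc=0  regs=<0,0>
  4: (1,1).acc=0  regs=<0,0>
  4: (1,2).acc=34  regs=<34,7>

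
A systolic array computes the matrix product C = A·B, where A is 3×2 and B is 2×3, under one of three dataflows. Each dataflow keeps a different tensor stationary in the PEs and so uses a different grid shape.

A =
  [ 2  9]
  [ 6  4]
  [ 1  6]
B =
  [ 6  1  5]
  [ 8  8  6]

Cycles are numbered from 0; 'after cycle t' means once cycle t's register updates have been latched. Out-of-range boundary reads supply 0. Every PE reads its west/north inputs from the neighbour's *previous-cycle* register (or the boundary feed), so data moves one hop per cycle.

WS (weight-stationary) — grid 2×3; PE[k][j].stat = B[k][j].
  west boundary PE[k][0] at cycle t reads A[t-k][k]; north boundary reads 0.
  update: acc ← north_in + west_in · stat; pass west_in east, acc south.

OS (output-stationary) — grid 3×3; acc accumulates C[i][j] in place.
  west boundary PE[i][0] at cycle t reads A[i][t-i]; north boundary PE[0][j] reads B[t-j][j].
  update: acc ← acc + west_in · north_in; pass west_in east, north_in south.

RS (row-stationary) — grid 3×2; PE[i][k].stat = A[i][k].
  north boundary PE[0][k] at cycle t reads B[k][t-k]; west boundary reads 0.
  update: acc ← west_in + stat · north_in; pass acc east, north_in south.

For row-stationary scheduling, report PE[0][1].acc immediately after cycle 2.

PE[0][1].acc = 74

RS 3×2: PE[0][1] cycle-by-cycle (with neighbour feeds):
  [0] (0,0) acc=12 (h:12 v:6)
  [0] (0,1) acc=0 (h:0 v:0)
  [1] (0,0) acc=2 (h:2 v:1)
  [1] (0,1) acc=84 (h:84 v:8)
  [2] (0,0) acc=10 (h:10 v:5)
  [2] (0,1) acc=74 (h:74 v:8)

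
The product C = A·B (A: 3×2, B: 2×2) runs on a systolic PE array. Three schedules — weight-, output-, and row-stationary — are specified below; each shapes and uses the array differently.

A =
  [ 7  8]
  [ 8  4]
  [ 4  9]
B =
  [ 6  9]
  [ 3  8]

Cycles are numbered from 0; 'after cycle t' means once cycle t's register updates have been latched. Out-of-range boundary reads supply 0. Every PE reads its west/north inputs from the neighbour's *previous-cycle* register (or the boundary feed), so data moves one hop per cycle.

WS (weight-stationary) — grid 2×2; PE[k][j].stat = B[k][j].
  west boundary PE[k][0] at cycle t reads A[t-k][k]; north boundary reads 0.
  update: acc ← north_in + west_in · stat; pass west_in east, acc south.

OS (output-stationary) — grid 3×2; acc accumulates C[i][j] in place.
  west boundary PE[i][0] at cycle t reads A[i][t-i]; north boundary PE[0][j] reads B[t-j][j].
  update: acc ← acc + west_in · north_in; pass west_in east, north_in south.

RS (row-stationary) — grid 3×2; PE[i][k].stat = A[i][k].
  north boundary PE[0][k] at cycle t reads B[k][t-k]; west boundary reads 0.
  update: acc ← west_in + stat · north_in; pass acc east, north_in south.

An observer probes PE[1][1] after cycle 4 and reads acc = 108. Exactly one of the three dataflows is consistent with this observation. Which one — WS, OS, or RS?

WS [2×2] PE[1][1] across cycles:
  step 0 · PE1,1: acc=0; fwd→0 fwd↓0
  step 1 · PE1,1: acc=0; fwd→0 fwd↓0
  step 2 · PE1,1: acc=127; fwd→8 fwd↓127
  step 3 · PE1,1: acc=104; fwd→4 fwd↓104
  step 4 · PE1,1: acc=108; fwd→9 fwd↓108
OS [3×2] PE[1][1] across cycles:
  step 0 · PE1,1: acc=0; fwd→0 fwd↓0
  step 1 · PE1,1: acc=0; fwd→0 fwd↓0
  step 2 · PE1,1: acc=72; fwd→8 fwd↓9
  step 3 · PE1,1: acc=104; fwd→4 fwd↓8
  step 4 · PE1,1: acc=104; fwd→0 fwd↓0
RS [3×2] PE[1][1] across cycles:
  step 0 · PE1,1: acc=0; fwd→0 fwd↓0
  step 1 · PE1,1: acc=0; fwd→0 fwd↓0
  step 2 · PE1,1: acc=60; fwd→60 fwd↓3
  step 3 · PE1,1: acc=104; fwd→104 fwd↓8
  step 4 · PE1,1: acc=0; fwd→0 fwd↓0

dataflow = WS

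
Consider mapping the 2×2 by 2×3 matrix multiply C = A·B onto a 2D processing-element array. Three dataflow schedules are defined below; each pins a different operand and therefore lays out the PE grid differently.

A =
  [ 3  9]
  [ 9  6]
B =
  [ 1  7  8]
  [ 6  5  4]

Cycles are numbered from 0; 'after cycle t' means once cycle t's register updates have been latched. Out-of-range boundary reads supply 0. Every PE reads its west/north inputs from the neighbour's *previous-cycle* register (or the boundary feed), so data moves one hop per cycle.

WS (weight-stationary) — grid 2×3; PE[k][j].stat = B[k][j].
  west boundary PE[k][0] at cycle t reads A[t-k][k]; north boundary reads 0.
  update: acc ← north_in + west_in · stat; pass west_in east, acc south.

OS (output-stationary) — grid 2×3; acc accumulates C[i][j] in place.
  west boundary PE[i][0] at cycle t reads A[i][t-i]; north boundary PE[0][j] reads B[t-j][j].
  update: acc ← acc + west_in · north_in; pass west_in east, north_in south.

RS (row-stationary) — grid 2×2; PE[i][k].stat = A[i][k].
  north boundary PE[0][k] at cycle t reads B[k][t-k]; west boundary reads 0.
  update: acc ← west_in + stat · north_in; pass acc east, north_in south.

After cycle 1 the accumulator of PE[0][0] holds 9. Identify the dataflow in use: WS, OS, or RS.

WS (2×3 grid), PE[0][0]:
  cycle 0: PE[0][0] → acc 3, east 3, south 3
  cycle 1: PE[0][0] → acc 9, east 9, south 9
OS (2×3 grid), PE[0][0]:
  cycle 0: PE[0][0] → acc 3, east 3, south 1
  cycle 1: PE[0][0] → acc 57, east 9, south 6
RS (2×2 grid), PE[0][0]:
  cycle 0: PE[0][0] → acc 3, east 3, south 1
  cycle 1: PE[0][0] → acc 21, east 21, south 7

dataflow = WS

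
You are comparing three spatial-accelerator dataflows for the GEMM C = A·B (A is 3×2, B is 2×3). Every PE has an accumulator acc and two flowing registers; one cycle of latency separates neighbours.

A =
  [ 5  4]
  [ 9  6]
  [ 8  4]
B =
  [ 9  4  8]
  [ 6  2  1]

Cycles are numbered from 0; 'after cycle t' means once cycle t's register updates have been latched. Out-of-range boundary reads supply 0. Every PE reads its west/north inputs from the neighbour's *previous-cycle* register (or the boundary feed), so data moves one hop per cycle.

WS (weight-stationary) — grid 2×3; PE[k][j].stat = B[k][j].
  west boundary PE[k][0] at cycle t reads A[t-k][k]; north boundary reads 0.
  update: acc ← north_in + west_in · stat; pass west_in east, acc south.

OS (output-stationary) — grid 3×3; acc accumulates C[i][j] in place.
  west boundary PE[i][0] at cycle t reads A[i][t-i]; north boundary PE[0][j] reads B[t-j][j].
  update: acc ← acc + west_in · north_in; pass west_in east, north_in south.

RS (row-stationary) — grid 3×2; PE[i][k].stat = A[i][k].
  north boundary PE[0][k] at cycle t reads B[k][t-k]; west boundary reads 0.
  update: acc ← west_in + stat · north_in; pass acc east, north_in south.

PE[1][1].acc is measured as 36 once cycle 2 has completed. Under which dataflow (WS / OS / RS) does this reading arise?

dataflow = OS

WS (2×3 grid), PE[1][1]:
  step 0 · PE1,1: acc=0; fwd→0 fwd↓0
  step 1 · PE1,1: acc=0; fwd→0 fwd↓0
  step 2 · PE1,1: acc=28; fwd→4 fwd↓28
OS (3×3 grid), PE[1][1]:
  step 0 · PE1,1: acc=0; fwd→0 fwd↓0
  step 1 · PE1,1: acc=0; fwd→0 fwd↓0
  step 2 · PE1,1: acc=36; fwd→9 fwd↓4
RS (3×2 grid), PE[1][1]:
  step 0 · PE1,1: acc=0; fwd→0 fwd↓0
  step 1 · PE1,1: acc=0; fwd→0 fwd↓0
  step 2 · PE1,1: acc=117; fwd→117 fwd↓6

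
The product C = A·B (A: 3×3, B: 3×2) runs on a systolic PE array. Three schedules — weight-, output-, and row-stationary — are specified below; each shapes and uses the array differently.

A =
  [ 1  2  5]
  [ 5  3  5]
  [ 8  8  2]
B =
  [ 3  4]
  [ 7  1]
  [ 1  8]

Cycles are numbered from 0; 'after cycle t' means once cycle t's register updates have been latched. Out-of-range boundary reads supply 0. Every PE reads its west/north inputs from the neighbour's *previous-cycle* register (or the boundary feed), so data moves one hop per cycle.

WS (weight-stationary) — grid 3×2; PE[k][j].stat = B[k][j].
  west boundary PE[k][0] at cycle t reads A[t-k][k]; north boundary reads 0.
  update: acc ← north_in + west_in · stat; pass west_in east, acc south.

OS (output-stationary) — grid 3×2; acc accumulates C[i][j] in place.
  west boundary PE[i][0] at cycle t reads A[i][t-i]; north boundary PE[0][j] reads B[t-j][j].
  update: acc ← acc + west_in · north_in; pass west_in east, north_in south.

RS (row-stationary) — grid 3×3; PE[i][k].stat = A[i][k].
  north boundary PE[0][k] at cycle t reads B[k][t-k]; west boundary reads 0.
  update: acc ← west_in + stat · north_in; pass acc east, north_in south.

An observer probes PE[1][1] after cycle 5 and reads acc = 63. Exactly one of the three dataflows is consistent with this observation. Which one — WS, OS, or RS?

dataflow = OS

— WS: 3×2; PE[1][1] trace:
  after 0 — PE[1][1] acc=0, pass-E 0, pass-S 0
  after 1 — PE[1][1] acc=0, pass-E 0, pass-S 0
  after 2 — PE[1][1] acc=6, pass-E 2, pass-S 6
  after 3 — PE[1][1] acc=23, pass-E 3, pass-S 23
  after 4 — PE[1][1] acc=40, pass-E 8, pass-S 40
  after 5 — PE[1][1] acc=0, pass-E 0, pass-S 0
— OS: 3×2; PE[1][1] trace:
  after 0 — PE[1][1] acc=0, pass-E 0, pass-S 0
  after 1 — PE[1][1] acc=0, pass-E 0, pass-S 0
  after 2 — PE[1][1] acc=20, pass-E 5, pass-S 4
  after 3 — PE[1][1] acc=23, pass-E 3, pass-S 1
  after 4 — PE[1][1] acc=63, pass-E 5, pass-S 8
  after 5 — PE[1][1] acc=63, pass-E 0, pass-S 0
— RS: 3×3; PE[1][1] trace:
  after 0 — PE[1][1] acc=0, pass-E 0, pass-S 0
  after 1 — PE[1][1] acc=0, pass-E 0, pass-S 0
  after 2 — PE[1][1] acc=36, pass-E 36, pass-S 7
  after 3 — PE[1][1] acc=23, pass-E 23, pass-S 1
  after 4 — PE[1][1] acc=0, pass-E 0, pass-S 0
  after 5 — PE[1][1] acc=0, pass-E 0, pass-S 0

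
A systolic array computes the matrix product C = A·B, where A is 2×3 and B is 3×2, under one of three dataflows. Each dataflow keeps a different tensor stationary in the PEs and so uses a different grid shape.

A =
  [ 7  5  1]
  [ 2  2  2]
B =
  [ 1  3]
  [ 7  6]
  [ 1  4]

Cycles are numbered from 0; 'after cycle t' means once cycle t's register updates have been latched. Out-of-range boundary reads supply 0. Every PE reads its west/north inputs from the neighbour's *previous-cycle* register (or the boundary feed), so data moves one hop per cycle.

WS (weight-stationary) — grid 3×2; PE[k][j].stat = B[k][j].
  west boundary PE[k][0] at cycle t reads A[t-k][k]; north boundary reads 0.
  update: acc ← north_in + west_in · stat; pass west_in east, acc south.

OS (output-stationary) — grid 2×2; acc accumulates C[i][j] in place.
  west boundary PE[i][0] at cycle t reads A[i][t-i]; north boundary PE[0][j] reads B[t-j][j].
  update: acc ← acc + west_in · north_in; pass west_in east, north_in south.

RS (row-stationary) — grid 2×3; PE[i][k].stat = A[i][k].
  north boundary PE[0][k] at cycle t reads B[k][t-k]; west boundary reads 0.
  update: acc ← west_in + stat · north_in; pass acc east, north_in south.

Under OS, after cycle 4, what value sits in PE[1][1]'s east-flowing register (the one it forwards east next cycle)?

OS on a 2×2 grid — tracing PE[1][1] and its feeders:
  [0] (0,1) acc=0 (h:0 v:0)
  [0] (1,0) acc=0 (h:0 v:0)
  [0] (1,1) acc=0 (h:0 v:0)
  [1] (0,1) acc=21 (h:7 v:3)
  [1] (1,0) acc=2 (h:2 v:1)
  [1] (1,1) acc=0 (h:0 v:0)
  [2] (0,1) acc=51 (h:5 v:6)
  [2] (1,0) acc=16 (h:2 v:7)
  [2] (1,1) acc=6 (h:2 v:3)
  [3] (0,1) acc=55 (h:1 v:4)
  [3] (1,0) acc=18 (h:2 v:1)
  [3] (1,1) acc=18 (h:2 v:6)
  [4] (0,1) acc=55 (h:0 v:0)
  [4] (1,0) acc=18 (h:0 v:0)
  [4] (1,1) acc=26 (h:2 v:4)

register = 2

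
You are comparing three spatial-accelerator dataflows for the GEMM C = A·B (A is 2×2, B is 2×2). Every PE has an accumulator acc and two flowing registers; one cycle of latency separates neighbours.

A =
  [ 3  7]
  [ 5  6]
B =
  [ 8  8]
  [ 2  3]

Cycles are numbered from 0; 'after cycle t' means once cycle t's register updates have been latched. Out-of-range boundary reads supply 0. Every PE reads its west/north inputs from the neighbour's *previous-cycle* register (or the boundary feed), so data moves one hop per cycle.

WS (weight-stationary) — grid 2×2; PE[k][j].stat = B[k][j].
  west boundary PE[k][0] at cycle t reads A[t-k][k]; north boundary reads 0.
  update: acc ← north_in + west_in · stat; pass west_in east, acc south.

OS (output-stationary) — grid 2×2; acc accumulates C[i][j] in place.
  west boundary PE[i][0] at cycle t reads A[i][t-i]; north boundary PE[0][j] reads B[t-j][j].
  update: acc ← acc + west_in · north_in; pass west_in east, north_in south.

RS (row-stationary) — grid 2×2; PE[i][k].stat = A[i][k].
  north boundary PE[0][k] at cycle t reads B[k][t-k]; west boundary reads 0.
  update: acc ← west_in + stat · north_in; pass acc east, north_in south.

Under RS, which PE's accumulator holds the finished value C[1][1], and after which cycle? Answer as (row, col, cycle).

(row, col, cycle) = (1, 1, 3)

RS: C[1][1] accumulates in PE[1][1]:
  c0 r1c1: 0 / 0 / 0
  c1 r1c1: 0 / 0 / 0
  c2 r1c1: 52 / 52 / 2
  c3 r1c1: 58 / 58 / 3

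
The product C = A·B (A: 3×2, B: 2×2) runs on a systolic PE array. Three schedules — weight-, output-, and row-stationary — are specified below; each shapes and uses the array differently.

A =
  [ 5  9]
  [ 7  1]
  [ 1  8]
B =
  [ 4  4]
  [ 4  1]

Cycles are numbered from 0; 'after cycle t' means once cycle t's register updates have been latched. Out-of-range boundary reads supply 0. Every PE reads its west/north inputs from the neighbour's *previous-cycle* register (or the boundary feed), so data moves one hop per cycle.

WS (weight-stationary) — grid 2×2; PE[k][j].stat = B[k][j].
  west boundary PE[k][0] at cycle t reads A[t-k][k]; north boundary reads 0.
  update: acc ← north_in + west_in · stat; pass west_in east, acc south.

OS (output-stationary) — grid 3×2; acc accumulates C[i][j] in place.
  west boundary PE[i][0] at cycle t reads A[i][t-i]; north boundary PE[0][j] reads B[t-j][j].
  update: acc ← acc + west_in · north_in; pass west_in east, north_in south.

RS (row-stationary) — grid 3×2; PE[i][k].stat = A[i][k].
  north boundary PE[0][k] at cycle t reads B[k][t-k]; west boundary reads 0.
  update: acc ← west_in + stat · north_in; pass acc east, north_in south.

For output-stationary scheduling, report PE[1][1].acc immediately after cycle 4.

OS 3×2: PE[1][1] cycle-by-cycle (with neighbour feeds):
  c0 r0c1: 0 / 0 / 0
  c0 r1c0: 0 / 0 / 0
  c0 r1c1: 0 / 0 / 0
  c1 r0c1: 20 / 5 / 4
  c1 r1c0: 28 / 7 / 4
  c1 r1c1: 0 / 0 / 0
  c2 r0c1: 29 / 9 / 1
  c2 r1c0: 32 / 1 / 4
  c2 r1c1: 28 / 7 / 4
  c3 r0c1: 29 / 0 / 0
  c3 r1c0: 32 / 0 / 0
  c3 r1c1: 29 / 1 / 1
  c4 r0c1: 29 / 0 / 0
  c4 r1c0: 32 / 0 / 0
  c4 r1c1: 29 / 0 / 0

PE[1][1].acc = 29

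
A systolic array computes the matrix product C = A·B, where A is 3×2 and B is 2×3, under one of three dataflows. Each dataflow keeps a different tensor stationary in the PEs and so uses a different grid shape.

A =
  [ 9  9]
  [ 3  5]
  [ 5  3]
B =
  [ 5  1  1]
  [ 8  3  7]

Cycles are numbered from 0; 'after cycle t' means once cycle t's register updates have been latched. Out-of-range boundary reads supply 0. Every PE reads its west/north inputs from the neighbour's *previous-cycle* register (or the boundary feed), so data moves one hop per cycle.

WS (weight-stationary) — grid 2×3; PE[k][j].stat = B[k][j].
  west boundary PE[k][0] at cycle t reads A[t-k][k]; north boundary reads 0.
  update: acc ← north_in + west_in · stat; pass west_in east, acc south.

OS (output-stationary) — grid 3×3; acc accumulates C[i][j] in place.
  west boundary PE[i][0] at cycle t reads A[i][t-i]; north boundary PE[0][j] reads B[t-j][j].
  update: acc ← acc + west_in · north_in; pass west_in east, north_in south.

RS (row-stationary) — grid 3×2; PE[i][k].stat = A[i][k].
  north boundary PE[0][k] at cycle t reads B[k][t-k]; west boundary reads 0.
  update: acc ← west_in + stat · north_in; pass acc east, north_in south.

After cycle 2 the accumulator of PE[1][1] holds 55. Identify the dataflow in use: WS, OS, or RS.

dataflow = RS

WS (2×3 grid), PE[1][1]:
  after 0 — PE[1][1] acc=0, pass-E 0, pass-S 0
  after 1 — PE[1][1] acc=0, pass-E 0, pass-S 0
  after 2 — PE[1][1] acc=36, pass-E 9, pass-S 36
OS (3×3 grid), PE[1][1]:
  after 0 — PE[1][1] acc=0, pass-E 0, pass-S 0
  after 1 — PE[1][1] acc=0, pass-E 0, pass-S 0
  after 2 — PE[1][1] acc=3, pass-E 3, pass-S 1
RS (3×2 grid), PE[1][1]:
  after 0 — PE[1][1] acc=0, pass-E 0, pass-S 0
  after 1 — PE[1][1] acc=0, pass-E 0, pass-S 0
  after 2 — PE[1][1] acc=55, pass-E 55, pass-S 8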